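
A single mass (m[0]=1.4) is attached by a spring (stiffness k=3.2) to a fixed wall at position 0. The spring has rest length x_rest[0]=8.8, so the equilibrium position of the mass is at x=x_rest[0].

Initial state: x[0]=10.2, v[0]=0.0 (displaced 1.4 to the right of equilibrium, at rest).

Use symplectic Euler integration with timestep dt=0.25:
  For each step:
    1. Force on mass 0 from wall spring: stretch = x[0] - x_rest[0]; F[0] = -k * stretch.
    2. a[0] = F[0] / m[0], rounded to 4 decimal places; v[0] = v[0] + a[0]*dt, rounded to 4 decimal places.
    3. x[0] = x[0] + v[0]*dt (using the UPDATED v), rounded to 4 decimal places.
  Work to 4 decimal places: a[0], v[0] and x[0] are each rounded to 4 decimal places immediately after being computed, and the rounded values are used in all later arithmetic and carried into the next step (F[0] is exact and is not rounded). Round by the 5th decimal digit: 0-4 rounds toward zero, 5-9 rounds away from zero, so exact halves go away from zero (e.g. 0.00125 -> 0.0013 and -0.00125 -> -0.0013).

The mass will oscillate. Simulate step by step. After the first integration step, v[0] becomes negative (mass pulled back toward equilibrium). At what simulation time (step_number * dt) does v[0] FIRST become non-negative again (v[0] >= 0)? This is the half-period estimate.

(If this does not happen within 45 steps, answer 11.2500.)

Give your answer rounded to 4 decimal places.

Step 0: x=[10.2000] v=[0.0000]
Step 1: x=[10.0000] v=[-0.8000]
Step 2: x=[9.6286] v=[-1.4857]
Step 3: x=[9.1388] v=[-1.9592]
Step 4: x=[8.6006] v=[-2.1528]
Step 5: x=[8.0909] v=[-2.0389]
Step 6: x=[7.6825] v=[-1.6337]
Step 7: x=[7.4337] v=[-0.9951]
Step 8: x=[7.3801] v=[-0.2144]
Step 9: x=[7.5294] v=[0.5970]
First v>=0 after going negative at step 9, time=2.2500

Answer: 2.2500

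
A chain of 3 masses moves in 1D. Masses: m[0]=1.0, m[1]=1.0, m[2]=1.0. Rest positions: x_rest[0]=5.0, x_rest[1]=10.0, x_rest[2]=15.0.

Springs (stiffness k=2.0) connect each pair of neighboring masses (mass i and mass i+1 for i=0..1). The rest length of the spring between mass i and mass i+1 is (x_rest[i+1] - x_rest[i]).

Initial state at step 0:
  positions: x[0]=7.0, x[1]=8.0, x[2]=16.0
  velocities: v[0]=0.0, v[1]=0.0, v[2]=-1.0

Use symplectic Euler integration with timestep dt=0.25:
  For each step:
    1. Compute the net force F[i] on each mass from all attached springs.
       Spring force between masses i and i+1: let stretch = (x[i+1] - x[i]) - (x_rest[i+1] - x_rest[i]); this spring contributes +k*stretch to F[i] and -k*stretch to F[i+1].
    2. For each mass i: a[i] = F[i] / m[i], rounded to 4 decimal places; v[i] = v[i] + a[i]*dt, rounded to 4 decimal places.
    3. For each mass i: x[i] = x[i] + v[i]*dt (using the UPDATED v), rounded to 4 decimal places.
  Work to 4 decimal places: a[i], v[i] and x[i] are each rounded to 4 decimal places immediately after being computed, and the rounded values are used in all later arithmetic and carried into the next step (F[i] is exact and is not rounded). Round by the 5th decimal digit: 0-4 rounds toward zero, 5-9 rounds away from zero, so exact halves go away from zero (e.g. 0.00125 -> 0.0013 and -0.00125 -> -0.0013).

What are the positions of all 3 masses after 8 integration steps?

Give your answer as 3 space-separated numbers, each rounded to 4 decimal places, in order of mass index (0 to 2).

Step 0: x=[7.0000 8.0000 16.0000] v=[0.0000 0.0000 -1.0000]
Step 1: x=[6.5000 8.8750 15.3750] v=[-2.0000 3.5000 -2.5000]
Step 2: x=[5.6719 10.2656 14.5625] v=[-3.3125 5.5625 -3.2500]
Step 3: x=[4.7930 11.6191 13.8379] v=[-3.5157 5.4141 -2.8985]
Step 4: x=[4.1423 12.3967 13.4609] v=[-2.6027 3.1105 -1.5079]
Step 5: x=[3.8984 12.2756 13.5759] v=[-0.9755 -0.4846 0.4600]
Step 6: x=[4.0767 11.2698 14.1534] v=[0.7131 -4.0231 2.3099]
Step 7: x=[4.5291 9.7253 14.9954] v=[1.8097 -6.1779 3.3681]
Step 8: x=[5.0061 8.1901 15.8037] v=[1.9078 -6.1410 3.2331]

Answer: 5.0061 8.1901 15.8037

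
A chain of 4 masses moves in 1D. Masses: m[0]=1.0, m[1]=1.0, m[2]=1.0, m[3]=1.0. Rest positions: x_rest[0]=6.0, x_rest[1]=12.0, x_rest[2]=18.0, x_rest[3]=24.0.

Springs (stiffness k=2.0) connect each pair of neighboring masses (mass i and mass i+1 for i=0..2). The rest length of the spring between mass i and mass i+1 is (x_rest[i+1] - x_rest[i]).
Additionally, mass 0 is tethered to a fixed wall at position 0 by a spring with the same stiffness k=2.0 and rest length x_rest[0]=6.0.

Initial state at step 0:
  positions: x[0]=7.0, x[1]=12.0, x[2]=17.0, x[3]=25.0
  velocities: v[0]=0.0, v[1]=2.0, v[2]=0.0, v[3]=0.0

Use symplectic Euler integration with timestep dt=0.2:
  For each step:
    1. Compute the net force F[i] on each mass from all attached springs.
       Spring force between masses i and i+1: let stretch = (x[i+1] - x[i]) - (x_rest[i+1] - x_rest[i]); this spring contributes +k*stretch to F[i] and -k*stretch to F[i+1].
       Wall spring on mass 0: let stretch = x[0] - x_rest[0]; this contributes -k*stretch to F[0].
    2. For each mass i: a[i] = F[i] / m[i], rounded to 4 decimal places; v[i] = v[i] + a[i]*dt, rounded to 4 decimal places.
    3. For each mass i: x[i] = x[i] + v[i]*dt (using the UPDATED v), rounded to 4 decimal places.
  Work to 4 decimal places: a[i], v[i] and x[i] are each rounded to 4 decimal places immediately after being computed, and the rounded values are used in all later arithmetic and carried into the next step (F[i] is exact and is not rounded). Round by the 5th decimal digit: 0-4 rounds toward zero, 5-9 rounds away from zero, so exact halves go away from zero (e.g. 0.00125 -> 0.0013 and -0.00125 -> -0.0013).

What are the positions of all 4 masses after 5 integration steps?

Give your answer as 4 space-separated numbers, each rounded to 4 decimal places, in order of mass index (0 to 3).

Step 0: x=[7.0000 12.0000 17.0000 25.0000] v=[0.0000 2.0000 0.0000 0.0000]
Step 1: x=[6.8400 12.4000 17.2400 24.8400] v=[-0.8000 2.0000 1.2000 -0.8000]
Step 2: x=[6.5776 12.7424 17.7008 24.5520] v=[-1.3120 1.7120 2.3040 -1.4400]
Step 3: x=[6.2822 12.9883 18.3130 24.1959] v=[-1.4771 1.2294 3.0611 -1.7805]
Step 4: x=[6.0207 13.1237 18.9699 23.8492] v=[-1.3075 0.6768 3.2844 -1.7337]
Step 5: x=[5.8458 13.1585 19.5494 23.5921] v=[-0.8746 0.1741 2.8976 -1.2854]

Answer: 5.8458 13.1585 19.5494 23.5921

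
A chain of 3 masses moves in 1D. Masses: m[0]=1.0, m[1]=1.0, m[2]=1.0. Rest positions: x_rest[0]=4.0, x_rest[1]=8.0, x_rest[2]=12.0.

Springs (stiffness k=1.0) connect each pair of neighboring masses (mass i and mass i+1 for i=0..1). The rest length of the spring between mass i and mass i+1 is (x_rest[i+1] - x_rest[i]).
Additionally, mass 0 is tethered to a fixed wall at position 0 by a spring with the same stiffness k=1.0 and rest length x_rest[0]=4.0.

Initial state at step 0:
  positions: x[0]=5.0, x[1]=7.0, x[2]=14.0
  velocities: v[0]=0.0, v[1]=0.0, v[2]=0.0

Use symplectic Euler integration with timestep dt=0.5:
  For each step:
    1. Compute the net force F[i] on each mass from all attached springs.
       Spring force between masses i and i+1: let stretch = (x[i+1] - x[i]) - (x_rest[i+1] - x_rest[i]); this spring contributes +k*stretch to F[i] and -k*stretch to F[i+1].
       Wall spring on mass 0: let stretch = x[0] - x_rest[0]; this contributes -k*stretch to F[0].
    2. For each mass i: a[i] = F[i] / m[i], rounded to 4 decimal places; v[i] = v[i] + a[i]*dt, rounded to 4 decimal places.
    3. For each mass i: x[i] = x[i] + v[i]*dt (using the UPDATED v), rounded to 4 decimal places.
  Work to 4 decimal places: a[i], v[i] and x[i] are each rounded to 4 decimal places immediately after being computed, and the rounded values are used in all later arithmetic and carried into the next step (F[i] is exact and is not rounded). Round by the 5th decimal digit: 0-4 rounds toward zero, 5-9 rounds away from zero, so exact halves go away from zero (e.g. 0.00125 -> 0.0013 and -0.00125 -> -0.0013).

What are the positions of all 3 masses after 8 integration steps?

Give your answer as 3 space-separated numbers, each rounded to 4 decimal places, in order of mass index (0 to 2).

Step 0: x=[5.0000 7.0000 14.0000] v=[0.0000 0.0000 0.0000]
Step 1: x=[4.2500 8.2500 13.2500] v=[-1.5000 2.5000 -1.5000]
Step 2: x=[3.4375 9.7500 12.2500] v=[-1.6250 3.0000 -2.0000]
Step 3: x=[3.3438 10.2969 11.6250] v=[-0.1875 1.0938 -1.2500]
Step 4: x=[4.1524 9.4376 11.6680] v=[1.6172 -1.7187 0.0860]
Step 5: x=[5.2442 7.8146 12.1534] v=[2.1836 -3.2461 0.9708]
Step 6: x=[5.6676 6.6337 12.5541] v=[0.8467 -2.3619 0.8014]
Step 7: x=[4.9156 6.6914 12.4747] v=[-1.5041 0.1153 -0.1588]
Step 8: x=[3.3786 7.7510 11.9495] v=[-3.0740 2.1191 -1.0505]

Answer: 3.3786 7.7510 11.9495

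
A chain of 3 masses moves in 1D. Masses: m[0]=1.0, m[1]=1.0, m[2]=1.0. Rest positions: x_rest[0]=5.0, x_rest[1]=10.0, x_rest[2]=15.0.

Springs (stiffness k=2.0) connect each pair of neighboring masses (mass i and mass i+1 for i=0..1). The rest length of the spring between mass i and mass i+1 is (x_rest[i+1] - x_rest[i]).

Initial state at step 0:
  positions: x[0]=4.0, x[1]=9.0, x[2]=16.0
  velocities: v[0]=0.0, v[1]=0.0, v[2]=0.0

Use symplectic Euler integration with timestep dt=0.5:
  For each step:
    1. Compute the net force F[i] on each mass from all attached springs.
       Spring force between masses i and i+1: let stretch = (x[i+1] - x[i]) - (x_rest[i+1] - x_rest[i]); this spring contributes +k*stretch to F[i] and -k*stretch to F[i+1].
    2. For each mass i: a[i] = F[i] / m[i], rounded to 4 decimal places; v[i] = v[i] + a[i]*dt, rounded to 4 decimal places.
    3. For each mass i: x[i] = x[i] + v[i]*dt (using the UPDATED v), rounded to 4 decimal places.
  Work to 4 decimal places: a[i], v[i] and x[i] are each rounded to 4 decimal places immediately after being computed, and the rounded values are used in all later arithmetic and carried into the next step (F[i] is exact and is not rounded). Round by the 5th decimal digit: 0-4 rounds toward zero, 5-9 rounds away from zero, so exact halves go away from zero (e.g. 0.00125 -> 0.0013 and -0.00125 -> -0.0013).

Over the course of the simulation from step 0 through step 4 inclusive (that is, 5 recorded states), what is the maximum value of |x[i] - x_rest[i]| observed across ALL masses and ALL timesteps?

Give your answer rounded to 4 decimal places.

Step 0: x=[4.0000 9.0000 16.0000] v=[0.0000 0.0000 0.0000]
Step 1: x=[4.0000 10.0000 15.0000] v=[0.0000 2.0000 -2.0000]
Step 2: x=[4.5000 10.5000 14.0000] v=[1.0000 1.0000 -2.0000]
Step 3: x=[5.5000 9.7500 13.7500] v=[2.0000 -1.5000 -0.5000]
Step 4: x=[6.1250 8.8750 14.0000] v=[1.2500 -1.7500 0.5000]
Max displacement = 1.2500

Answer: 1.2500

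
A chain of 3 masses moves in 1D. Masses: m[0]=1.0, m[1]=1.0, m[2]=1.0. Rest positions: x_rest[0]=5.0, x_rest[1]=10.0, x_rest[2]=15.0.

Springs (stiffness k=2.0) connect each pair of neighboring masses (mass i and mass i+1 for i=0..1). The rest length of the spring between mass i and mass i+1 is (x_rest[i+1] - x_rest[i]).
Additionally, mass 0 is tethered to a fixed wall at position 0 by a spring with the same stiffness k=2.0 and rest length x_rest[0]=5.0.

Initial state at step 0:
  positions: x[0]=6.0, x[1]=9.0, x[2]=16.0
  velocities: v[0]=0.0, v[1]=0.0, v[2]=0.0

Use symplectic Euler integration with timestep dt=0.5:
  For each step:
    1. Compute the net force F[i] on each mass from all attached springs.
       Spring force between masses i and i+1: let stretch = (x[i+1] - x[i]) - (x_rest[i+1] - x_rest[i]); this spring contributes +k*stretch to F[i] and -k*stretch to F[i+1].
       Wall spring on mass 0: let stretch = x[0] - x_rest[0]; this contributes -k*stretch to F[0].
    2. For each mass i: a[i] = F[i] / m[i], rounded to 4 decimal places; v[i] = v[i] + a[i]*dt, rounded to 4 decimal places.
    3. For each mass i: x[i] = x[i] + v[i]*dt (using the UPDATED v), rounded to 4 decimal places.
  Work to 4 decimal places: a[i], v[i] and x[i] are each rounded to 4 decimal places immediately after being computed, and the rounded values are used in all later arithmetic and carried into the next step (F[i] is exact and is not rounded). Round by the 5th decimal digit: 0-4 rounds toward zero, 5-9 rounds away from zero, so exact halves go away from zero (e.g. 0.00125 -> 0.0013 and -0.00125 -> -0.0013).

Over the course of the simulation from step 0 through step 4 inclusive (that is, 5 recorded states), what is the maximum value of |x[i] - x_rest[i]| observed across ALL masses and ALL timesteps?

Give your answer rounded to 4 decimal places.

Step 0: x=[6.0000 9.0000 16.0000] v=[0.0000 0.0000 0.0000]
Step 1: x=[4.5000 11.0000 15.0000] v=[-3.0000 4.0000 -2.0000]
Step 2: x=[4.0000 11.7500 14.5000] v=[-1.0000 1.5000 -1.0000]
Step 3: x=[5.3750 10.0000 15.1250] v=[2.7500 -3.5000 1.2500]
Step 4: x=[6.3750 8.5000 15.6875] v=[2.0000 -3.0000 1.1250]
Max displacement = 1.7500

Answer: 1.7500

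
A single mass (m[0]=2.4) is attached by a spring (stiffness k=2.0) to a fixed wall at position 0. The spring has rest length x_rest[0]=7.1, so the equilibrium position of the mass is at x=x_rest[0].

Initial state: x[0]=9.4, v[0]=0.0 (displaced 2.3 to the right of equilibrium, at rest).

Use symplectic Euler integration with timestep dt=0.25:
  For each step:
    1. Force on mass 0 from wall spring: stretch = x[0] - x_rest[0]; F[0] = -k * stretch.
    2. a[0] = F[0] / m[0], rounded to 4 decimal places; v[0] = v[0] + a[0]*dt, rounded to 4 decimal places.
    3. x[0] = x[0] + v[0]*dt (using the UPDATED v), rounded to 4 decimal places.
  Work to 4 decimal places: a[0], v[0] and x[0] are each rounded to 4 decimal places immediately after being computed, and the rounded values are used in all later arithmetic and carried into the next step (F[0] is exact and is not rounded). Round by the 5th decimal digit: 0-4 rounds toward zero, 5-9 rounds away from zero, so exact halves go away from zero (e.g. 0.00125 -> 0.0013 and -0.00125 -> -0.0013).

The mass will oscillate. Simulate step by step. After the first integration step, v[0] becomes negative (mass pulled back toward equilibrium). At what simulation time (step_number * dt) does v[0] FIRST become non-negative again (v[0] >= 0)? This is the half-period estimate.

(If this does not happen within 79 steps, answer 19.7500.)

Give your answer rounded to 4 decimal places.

Answer: 3.5000

Derivation:
Step 0: x=[9.4000] v=[0.0000]
Step 1: x=[9.2802] v=[-0.4792]
Step 2: x=[9.0469] v=[-0.9334]
Step 3: x=[8.7122] v=[-1.3390]
Step 4: x=[8.2935] v=[-1.6749]
Step 5: x=[7.8126] v=[-1.9236]
Step 6: x=[7.2946] v=[-2.0721]
Step 7: x=[6.7664] v=[-2.1127]
Step 8: x=[6.2556] v=[-2.0432]
Step 9: x=[5.7888] v=[-1.8673]
Step 10: x=[5.3903] v=[-1.5941]
Step 11: x=[5.0808] v=[-1.2379]
Step 12: x=[4.8765] v=[-0.8172]
Step 13: x=[4.7880] v=[-0.3540]
Step 14: x=[4.8199] v=[0.1277]
First v>=0 after going negative at step 14, time=3.5000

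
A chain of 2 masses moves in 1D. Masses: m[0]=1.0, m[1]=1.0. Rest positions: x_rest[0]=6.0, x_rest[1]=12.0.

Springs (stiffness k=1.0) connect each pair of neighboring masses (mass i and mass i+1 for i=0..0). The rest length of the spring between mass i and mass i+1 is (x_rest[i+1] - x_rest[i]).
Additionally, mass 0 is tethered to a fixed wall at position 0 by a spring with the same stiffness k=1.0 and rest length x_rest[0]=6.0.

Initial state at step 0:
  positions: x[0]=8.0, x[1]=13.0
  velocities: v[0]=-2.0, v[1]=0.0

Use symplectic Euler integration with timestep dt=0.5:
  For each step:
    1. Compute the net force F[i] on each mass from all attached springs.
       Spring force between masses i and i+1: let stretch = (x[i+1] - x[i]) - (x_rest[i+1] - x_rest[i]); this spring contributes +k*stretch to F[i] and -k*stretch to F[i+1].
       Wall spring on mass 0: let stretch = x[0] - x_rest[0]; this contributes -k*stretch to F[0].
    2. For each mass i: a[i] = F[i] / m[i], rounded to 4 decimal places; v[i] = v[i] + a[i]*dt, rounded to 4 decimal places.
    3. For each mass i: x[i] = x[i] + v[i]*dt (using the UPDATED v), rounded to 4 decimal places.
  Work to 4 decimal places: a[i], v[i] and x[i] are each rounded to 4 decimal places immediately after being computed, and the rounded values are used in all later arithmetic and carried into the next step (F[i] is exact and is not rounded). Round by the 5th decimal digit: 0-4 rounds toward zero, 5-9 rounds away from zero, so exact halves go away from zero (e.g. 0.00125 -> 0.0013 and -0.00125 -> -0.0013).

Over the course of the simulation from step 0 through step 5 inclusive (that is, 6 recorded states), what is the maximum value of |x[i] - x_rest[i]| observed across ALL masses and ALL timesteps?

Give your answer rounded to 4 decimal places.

Answer: 2.1132

Derivation:
Step 0: x=[8.0000 13.0000] v=[-2.0000 0.0000]
Step 1: x=[6.2500 13.2500] v=[-3.5000 0.5000]
Step 2: x=[4.6875 13.2500] v=[-3.1250 0.0000]
Step 3: x=[4.0938 12.6094] v=[-1.1875 -1.2813]
Step 4: x=[4.6055 11.3399] v=[1.0234 -2.5391]
Step 5: x=[5.6495 9.8868] v=[2.0879 -2.9063]
Max displacement = 2.1132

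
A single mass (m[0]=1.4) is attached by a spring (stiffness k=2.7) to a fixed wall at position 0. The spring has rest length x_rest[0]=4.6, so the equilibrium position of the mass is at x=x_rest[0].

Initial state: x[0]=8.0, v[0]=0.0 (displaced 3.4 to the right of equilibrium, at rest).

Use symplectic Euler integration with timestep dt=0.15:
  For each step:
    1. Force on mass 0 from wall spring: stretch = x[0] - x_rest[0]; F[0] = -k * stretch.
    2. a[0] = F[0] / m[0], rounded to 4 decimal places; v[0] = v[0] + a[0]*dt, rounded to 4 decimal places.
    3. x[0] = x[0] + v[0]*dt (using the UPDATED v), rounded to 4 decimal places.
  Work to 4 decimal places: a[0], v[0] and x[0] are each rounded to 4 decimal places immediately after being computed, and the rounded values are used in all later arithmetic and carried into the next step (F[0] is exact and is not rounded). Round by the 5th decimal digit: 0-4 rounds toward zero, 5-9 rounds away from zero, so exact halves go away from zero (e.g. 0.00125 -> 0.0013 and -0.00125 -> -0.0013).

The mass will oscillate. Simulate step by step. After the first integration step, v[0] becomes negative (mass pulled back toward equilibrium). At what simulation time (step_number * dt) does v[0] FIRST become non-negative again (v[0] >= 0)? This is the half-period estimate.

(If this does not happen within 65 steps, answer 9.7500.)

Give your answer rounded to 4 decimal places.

Step 0: x=[8.0000] v=[0.0000]
Step 1: x=[7.8525] v=[-0.9836]
Step 2: x=[7.5638] v=[-1.9245]
Step 3: x=[7.1465] v=[-2.7819]
Step 4: x=[6.6187] v=[-3.5186]
Step 5: x=[6.0033] v=[-4.1026]
Step 6: x=[5.3270] v=[-4.5086]
Step 7: x=[4.6192] v=[-4.7189]
Step 8: x=[3.9105] v=[-4.7245]
Step 9: x=[3.2318] v=[-4.5250]
Step 10: x=[2.6124] v=[-4.1292]
Step 11: x=[2.0793] v=[-3.5542]
Step 12: x=[1.6556] v=[-2.8250]
Step 13: x=[1.3596] v=[-1.9732]
Step 14: x=[1.2042] v=[-1.0358]
Step 15: x=[1.1962] v=[-0.0535]
Step 16: x=[1.3359] v=[0.9312]
First v>=0 after going negative at step 16, time=2.4000

Answer: 2.4000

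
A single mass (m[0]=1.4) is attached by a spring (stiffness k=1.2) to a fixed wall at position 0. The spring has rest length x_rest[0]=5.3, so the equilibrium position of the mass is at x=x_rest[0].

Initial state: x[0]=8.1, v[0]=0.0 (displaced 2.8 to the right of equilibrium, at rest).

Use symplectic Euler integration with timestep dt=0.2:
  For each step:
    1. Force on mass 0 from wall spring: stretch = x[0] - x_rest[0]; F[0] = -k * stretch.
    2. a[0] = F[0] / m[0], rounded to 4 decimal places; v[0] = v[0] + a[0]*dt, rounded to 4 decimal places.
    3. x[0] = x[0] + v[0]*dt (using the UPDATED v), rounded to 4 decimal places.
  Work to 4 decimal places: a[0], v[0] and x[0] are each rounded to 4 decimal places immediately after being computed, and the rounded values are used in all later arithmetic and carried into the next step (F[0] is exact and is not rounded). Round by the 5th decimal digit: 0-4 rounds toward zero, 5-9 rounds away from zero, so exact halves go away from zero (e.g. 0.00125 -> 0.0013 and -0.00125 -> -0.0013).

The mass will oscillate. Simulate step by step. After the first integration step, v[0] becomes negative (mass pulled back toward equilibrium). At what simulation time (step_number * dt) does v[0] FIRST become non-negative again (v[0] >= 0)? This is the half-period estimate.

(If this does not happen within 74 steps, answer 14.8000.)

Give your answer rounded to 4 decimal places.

Answer: 3.4000

Derivation:
Step 0: x=[8.1000] v=[0.0000]
Step 1: x=[8.0040] v=[-0.4800]
Step 2: x=[7.8153] v=[-0.9435]
Step 3: x=[7.5404] v=[-1.3747]
Step 4: x=[7.1886] v=[-1.7588]
Step 5: x=[6.7721] v=[-2.0826]
Step 6: x=[6.3051] v=[-2.3350]
Step 7: x=[5.8036] v=[-2.5073]
Step 8: x=[5.2849] v=[-2.5936]
Step 9: x=[4.7667] v=[-2.5910]
Step 10: x=[4.2668] v=[-2.4996]
Step 11: x=[3.8023] v=[-2.3225]
Step 12: x=[3.3891] v=[-2.0658]
Step 13: x=[3.0415] v=[-1.7382]
Step 14: x=[2.7713] v=[-1.3510]
Step 15: x=[2.5878] v=[-0.9175]
Step 16: x=[2.4973] v=[-0.4526]
Step 17: x=[2.5029] v=[0.0279]
First v>=0 after going negative at step 17, time=3.4000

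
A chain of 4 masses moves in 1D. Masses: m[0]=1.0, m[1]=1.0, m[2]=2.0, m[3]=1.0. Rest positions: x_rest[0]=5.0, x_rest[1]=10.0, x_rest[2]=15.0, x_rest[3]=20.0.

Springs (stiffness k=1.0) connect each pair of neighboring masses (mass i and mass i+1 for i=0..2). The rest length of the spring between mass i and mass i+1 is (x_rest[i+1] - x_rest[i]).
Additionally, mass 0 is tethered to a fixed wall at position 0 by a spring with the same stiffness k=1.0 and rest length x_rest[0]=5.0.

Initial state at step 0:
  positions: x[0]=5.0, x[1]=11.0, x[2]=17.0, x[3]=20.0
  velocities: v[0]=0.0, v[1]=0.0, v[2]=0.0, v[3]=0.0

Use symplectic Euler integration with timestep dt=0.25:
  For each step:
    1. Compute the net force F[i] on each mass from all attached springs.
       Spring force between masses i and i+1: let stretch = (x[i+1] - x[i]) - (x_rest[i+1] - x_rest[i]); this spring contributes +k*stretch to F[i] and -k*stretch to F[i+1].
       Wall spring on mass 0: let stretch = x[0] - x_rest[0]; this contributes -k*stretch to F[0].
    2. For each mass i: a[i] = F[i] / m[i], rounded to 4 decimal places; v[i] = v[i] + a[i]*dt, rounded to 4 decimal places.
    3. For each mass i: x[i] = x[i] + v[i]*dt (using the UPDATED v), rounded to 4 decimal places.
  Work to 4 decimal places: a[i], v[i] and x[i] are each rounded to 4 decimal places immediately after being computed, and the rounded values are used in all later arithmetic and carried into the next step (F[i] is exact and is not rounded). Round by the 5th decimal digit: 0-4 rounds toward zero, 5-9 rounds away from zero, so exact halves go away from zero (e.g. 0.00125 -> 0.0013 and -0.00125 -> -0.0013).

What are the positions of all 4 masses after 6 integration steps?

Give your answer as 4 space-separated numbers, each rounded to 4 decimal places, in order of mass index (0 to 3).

Answer: 5.8339 10.8916 15.6281 21.7841

Derivation:
Step 0: x=[5.0000 11.0000 17.0000 20.0000] v=[0.0000 0.0000 0.0000 0.0000]
Step 1: x=[5.0625 11.0000 16.9063 20.1250] v=[0.2500 0.0000 -0.3750 0.5000]
Step 2: x=[5.1797 10.9981 16.7286 20.3613] v=[0.4688 -0.0078 -0.7110 0.9453]
Step 3: x=[5.3368 10.9907 16.4853 20.6831] v=[0.6285 -0.0298 -0.9732 1.2871]
Step 4: x=[5.5138 10.9733 16.2015 21.0550] v=[0.7078 -0.0696 -1.1353 1.4877]
Step 5: x=[5.6874 10.9415 15.9060 21.4361] v=[0.6942 -0.1274 -1.1822 1.5243]
Step 6: x=[5.8339 10.8916 15.6281 21.7841] v=[0.5859 -0.1998 -1.1115 1.3918]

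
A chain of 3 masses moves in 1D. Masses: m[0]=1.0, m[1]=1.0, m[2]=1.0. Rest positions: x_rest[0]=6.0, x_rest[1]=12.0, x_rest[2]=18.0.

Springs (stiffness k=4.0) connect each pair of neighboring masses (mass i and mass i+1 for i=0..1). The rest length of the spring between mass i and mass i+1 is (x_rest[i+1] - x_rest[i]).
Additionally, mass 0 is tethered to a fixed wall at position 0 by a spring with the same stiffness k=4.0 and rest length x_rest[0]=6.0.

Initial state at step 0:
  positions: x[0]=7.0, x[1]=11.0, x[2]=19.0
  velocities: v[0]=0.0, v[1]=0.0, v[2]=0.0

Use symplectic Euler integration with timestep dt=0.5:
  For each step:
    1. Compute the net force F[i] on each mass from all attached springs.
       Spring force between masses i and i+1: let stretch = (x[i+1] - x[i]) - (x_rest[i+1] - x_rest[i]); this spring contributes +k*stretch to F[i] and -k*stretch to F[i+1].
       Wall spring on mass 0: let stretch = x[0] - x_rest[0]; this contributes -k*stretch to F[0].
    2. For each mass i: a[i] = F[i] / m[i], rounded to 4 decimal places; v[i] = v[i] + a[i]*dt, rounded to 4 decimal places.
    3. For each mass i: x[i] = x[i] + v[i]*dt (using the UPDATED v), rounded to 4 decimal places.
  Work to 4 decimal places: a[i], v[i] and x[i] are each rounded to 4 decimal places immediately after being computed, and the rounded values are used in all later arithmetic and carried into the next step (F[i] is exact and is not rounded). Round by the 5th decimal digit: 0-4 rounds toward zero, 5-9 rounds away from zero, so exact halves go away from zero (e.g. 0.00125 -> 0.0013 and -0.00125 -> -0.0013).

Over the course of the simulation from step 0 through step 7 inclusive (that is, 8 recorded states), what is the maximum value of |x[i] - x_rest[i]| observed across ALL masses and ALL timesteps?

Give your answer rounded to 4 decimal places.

Answer: 3.0000

Derivation:
Step 0: x=[7.0000 11.0000 19.0000] v=[0.0000 0.0000 0.0000]
Step 1: x=[4.0000 15.0000 17.0000] v=[-6.0000 8.0000 -4.0000]
Step 2: x=[8.0000 10.0000 19.0000] v=[8.0000 -10.0000 4.0000]
Step 3: x=[6.0000 12.0000 18.0000] v=[-4.0000 4.0000 -2.0000]
Step 4: x=[4.0000 14.0000 17.0000] v=[-4.0000 4.0000 -2.0000]
Step 5: x=[8.0000 9.0000 19.0000] v=[8.0000 -10.0000 4.0000]
Step 6: x=[5.0000 13.0000 17.0000] v=[-6.0000 8.0000 -4.0000]
Step 7: x=[5.0000 13.0000 17.0000] v=[0.0000 0.0000 0.0000]
Max displacement = 3.0000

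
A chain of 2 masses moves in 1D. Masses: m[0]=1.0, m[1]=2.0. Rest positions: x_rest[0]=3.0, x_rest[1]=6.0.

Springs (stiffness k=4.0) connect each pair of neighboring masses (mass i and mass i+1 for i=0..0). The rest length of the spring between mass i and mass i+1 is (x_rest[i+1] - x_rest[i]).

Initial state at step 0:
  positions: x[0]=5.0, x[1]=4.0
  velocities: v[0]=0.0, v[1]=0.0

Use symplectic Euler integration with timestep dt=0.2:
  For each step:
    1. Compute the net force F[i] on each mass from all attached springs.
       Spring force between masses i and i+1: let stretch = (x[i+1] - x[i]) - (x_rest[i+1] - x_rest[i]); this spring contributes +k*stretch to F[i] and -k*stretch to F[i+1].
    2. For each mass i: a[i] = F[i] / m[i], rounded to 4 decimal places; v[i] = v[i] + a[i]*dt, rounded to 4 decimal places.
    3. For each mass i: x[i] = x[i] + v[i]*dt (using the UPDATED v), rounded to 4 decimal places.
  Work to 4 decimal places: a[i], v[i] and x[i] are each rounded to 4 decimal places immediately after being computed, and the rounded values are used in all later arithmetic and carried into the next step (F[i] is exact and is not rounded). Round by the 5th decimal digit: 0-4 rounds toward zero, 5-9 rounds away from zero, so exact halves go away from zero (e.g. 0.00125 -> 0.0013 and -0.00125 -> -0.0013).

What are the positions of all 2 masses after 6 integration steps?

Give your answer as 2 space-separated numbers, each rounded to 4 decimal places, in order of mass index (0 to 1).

Step 0: x=[5.0000 4.0000] v=[0.0000 0.0000]
Step 1: x=[4.3600 4.3200] v=[-3.2000 1.6000]
Step 2: x=[3.2336 4.8832] v=[-5.6320 2.8160]
Step 3: x=[1.8911 5.5544] v=[-6.7123 3.3562]
Step 4: x=[0.6548 6.1726] v=[-6.1817 3.0909]
Step 5: x=[-0.1787 6.5894] v=[-4.1675 2.0838]
Step 6: x=[-0.4093 6.7047] v=[-1.1530 0.5766]

Answer: -0.4093 6.7047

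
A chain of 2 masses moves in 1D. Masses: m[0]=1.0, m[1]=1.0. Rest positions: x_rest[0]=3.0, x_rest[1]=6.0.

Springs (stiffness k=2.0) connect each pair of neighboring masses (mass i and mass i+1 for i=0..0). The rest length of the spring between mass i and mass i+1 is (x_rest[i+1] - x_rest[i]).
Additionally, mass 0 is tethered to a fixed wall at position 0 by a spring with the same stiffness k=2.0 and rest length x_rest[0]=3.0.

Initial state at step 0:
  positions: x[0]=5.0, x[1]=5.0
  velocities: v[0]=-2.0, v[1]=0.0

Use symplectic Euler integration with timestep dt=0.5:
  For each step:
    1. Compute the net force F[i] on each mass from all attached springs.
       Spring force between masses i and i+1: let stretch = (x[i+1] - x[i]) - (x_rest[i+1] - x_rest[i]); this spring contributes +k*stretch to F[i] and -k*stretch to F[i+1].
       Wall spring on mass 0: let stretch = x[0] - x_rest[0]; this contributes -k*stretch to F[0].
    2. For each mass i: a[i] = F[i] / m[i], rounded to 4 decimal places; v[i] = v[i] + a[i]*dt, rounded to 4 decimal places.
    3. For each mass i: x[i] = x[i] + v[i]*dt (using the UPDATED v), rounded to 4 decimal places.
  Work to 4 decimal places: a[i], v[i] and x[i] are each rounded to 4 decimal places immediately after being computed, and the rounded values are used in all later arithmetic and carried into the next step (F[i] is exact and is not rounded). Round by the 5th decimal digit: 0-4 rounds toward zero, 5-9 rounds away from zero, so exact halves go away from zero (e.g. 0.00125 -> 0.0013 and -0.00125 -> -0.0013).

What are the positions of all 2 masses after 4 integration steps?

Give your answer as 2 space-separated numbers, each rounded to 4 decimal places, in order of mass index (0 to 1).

Step 0: x=[5.0000 5.0000] v=[-2.0000 0.0000]
Step 1: x=[1.5000 6.5000] v=[-7.0000 3.0000]
Step 2: x=[-0.2500 7.0000] v=[-3.5000 1.0000]
Step 3: x=[1.7500 5.3750] v=[4.0000 -3.2500]
Step 4: x=[4.6875 3.4375] v=[5.8750 -3.8750]

Answer: 4.6875 3.4375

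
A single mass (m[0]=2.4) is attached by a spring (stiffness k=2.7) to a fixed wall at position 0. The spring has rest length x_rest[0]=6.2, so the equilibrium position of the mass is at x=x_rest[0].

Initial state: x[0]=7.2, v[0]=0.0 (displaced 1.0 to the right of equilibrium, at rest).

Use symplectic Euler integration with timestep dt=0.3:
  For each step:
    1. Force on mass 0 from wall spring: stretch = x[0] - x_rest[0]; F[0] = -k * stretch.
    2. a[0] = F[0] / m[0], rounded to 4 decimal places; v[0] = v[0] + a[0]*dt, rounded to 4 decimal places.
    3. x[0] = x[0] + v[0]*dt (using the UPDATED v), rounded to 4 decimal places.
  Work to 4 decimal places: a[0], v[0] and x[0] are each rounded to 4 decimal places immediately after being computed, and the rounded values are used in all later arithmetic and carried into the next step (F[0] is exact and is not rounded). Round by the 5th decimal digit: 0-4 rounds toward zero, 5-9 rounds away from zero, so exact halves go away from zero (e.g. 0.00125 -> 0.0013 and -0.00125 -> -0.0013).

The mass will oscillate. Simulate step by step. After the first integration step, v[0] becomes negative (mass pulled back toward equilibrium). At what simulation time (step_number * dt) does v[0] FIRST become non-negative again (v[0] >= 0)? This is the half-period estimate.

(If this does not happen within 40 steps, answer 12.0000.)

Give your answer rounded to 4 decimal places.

Step 0: x=[7.2000] v=[0.0000]
Step 1: x=[7.0988] v=[-0.3375]
Step 2: x=[6.9065] v=[-0.6409]
Step 3: x=[6.6427] v=[-0.8793]
Step 4: x=[6.3341] v=[-1.0287]
Step 5: x=[6.0119] v=[-1.0740]
Step 6: x=[5.7088] v=[-1.0105]
Step 7: x=[5.4554] v=[-0.8447]
Step 8: x=[5.2774] v=[-0.5934]
Step 9: x=[5.1928] v=[-0.2820]
Step 10: x=[5.2102] v=[0.0579]
First v>=0 after going negative at step 10, time=3.0000

Answer: 3.0000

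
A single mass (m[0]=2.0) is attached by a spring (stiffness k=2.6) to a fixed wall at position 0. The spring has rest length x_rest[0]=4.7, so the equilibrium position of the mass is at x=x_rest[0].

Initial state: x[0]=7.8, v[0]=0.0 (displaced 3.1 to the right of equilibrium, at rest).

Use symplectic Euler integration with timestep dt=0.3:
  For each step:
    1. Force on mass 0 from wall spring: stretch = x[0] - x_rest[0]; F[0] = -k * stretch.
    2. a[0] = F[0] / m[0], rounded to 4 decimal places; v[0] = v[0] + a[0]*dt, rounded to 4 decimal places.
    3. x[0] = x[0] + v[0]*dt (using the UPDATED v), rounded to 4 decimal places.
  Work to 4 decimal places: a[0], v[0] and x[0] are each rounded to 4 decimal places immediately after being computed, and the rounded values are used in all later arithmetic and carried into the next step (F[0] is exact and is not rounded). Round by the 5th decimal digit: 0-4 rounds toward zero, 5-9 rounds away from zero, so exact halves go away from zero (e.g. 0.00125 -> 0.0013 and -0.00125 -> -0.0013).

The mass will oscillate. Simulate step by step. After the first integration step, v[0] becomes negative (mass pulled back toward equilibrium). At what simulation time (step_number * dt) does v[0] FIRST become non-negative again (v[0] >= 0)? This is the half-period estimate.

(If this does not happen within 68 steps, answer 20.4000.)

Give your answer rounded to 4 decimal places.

Step 0: x=[7.8000] v=[0.0000]
Step 1: x=[7.4373] v=[-1.2090]
Step 2: x=[6.7543] v=[-2.2766]
Step 3: x=[5.8310] v=[-3.0778]
Step 4: x=[4.7753] v=[-3.5189]
Step 5: x=[3.7108] v=[-3.5483]
Step 6: x=[2.7621] v=[-3.1625]
Step 7: x=[2.0401] v=[-2.4067]
Step 8: x=[1.6293] v=[-1.3693]
Step 9: x=[1.5778] v=[-0.1717]
Step 10: x=[1.8916] v=[1.0460]
First v>=0 after going negative at step 10, time=3.0000

Answer: 3.0000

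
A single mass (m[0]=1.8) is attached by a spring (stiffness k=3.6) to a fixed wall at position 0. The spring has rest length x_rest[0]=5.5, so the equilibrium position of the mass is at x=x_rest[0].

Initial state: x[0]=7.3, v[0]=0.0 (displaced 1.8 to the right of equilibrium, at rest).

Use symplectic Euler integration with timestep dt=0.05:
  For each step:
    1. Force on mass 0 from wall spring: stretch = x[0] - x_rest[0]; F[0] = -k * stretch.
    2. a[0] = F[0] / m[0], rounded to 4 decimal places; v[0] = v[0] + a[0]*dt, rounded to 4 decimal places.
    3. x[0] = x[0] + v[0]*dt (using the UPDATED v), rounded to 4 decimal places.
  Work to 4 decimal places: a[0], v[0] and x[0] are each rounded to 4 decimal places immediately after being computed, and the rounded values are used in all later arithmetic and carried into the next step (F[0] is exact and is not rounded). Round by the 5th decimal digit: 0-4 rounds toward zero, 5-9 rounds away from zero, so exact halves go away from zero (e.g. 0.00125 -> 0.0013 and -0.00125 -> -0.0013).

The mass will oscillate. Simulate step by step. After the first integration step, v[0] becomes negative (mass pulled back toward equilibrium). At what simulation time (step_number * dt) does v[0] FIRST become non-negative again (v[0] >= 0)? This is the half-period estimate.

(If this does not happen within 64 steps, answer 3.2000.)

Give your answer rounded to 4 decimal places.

Answer: 2.2500

Derivation:
Step 0: x=[7.3000] v=[0.0000]
Step 1: x=[7.2910] v=[-0.1800]
Step 2: x=[7.2730] v=[-0.3591]
Step 3: x=[7.2462] v=[-0.5364]
Step 4: x=[7.2107] v=[-0.7110]
Step 5: x=[7.1666] v=[-0.8821]
Step 6: x=[7.1142] v=[-1.0488]
Step 7: x=[7.0537] v=[-1.2102]
Step 8: x=[6.9854] v=[-1.3656]
Step 9: x=[6.9097] v=[-1.5141]
Step 10: x=[6.8269] v=[-1.6551]
Step 11: x=[6.7375] v=[-1.7878]
Step 12: x=[6.6419] v=[-1.9116]
Step 13: x=[6.5406] v=[-2.0258]
Step 14: x=[6.4341] v=[-2.1299]
Step 15: x=[6.3229] v=[-2.2233]
Step 16: x=[6.2076] v=[-2.3056]
Step 17: x=[6.0888] v=[-2.3764]
Step 18: x=[5.9670] v=[-2.4353]
Step 19: x=[5.8429] v=[-2.4820]
Step 20: x=[5.7171] v=[-2.5163]
Step 21: x=[5.5902] v=[-2.5380]
Step 22: x=[5.4629] v=[-2.5470]
Step 23: x=[5.3357] v=[-2.5433]
Step 24: x=[5.2094] v=[-2.5269]
Step 25: x=[5.0845] v=[-2.4978]
Step 26: x=[4.9617] v=[-2.4563]
Step 27: x=[4.8416] v=[-2.4025]
Step 28: x=[4.7248] v=[-2.3367]
Step 29: x=[4.6118] v=[-2.2592]
Step 30: x=[4.5033] v=[-2.1704]
Step 31: x=[4.3998] v=[-2.0707]
Step 32: x=[4.3018] v=[-1.9607]
Step 33: x=[4.2098] v=[-1.8409]
Step 34: x=[4.1242] v=[-1.7119]
Step 35: x=[4.0455] v=[-1.5743]
Step 36: x=[3.9741] v=[-1.4289]
Step 37: x=[3.9103] v=[-1.2763]
Step 38: x=[3.8544] v=[-1.1173]
Step 39: x=[3.8068] v=[-0.9527]
Step 40: x=[3.7676] v=[-0.7834]
Step 41: x=[3.7371] v=[-0.6102]
Step 42: x=[3.7154] v=[-0.4339]
Step 43: x=[3.7026] v=[-0.2554]
Step 44: x=[3.6988] v=[-0.0757]
Step 45: x=[3.7040] v=[0.1044]
First v>=0 after going negative at step 45, time=2.2500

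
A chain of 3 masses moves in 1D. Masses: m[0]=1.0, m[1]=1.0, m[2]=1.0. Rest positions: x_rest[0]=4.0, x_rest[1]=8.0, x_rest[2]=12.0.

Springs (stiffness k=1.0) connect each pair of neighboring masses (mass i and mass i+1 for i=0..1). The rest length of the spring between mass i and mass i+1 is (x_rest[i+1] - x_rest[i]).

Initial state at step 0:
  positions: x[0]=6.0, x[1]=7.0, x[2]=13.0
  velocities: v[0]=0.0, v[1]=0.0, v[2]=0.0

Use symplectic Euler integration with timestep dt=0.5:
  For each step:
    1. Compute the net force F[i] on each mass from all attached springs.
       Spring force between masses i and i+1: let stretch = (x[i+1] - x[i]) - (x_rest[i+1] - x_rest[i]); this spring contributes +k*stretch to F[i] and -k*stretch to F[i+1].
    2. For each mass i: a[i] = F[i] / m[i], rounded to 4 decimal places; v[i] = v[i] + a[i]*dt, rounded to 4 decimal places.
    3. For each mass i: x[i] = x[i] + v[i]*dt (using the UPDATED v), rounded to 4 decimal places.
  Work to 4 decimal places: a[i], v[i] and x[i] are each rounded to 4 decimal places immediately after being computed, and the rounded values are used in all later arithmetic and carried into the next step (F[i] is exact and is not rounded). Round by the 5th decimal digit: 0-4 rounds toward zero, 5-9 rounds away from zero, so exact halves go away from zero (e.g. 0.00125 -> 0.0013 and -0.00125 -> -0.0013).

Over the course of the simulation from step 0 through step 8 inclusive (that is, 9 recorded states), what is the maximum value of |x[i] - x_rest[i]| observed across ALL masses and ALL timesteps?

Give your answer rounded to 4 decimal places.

Step 0: x=[6.0000 7.0000 13.0000] v=[0.0000 0.0000 0.0000]
Step 1: x=[5.2500 8.2500 12.5000] v=[-1.5000 2.5000 -1.0000]
Step 2: x=[4.2500 9.8125 11.9375] v=[-2.0000 3.1250 -1.1250]
Step 3: x=[3.6406 10.5157 11.8438] v=[-1.2188 1.4063 -0.1875]
Step 4: x=[3.7500 9.8321 12.4181] v=[0.2188 -1.3672 1.1485]
Step 5: x=[4.3800 8.2745 13.3459] v=[1.2599 -3.1153 1.8555]
Step 6: x=[4.9836 7.0111 14.0058] v=[1.2072 -2.5269 1.3198]
Step 7: x=[5.0941 6.9895 13.9170] v=[0.2210 -0.0433 -0.1776]
Step 8: x=[4.6785 8.2259 13.0963] v=[-0.8313 2.4728 -1.6414]
Max displacement = 2.5157

Answer: 2.5157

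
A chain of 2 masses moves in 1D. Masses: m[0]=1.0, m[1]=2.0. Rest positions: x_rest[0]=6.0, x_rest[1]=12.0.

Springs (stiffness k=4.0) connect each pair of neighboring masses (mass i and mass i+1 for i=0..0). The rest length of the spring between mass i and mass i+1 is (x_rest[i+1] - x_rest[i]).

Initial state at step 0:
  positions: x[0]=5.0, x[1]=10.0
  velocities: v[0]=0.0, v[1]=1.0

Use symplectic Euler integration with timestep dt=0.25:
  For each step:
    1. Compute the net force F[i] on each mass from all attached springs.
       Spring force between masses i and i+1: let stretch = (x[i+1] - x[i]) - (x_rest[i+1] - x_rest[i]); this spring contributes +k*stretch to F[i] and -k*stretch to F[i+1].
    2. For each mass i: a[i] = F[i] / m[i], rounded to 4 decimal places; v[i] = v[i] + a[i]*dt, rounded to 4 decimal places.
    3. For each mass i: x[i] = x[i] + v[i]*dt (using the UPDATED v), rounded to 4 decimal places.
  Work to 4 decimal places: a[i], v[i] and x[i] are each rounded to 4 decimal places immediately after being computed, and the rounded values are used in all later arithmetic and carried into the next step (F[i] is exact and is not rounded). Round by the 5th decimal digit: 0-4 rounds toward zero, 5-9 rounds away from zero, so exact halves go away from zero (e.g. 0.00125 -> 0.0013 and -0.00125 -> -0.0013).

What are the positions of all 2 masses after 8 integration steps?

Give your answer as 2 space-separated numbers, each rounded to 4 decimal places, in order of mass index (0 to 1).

Step 0: x=[5.0000 10.0000] v=[0.0000 1.0000]
Step 1: x=[4.7500 10.3750] v=[-1.0000 1.5000]
Step 2: x=[4.4063 10.7969] v=[-1.3750 1.6875]
Step 3: x=[4.1602 11.1700] v=[-0.9844 1.4922]
Step 4: x=[4.1666 11.4168] v=[0.0254 0.9873]
Step 5: x=[4.4855 11.5074] v=[1.2756 0.3622]
Step 6: x=[5.0599 11.4702] v=[2.2975 -0.1488]
Step 7: x=[5.7369 11.3817] v=[2.7078 -0.3540]
Step 8: x=[6.3251 11.3376] v=[2.3526 -0.1764]

Answer: 6.3251 11.3376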